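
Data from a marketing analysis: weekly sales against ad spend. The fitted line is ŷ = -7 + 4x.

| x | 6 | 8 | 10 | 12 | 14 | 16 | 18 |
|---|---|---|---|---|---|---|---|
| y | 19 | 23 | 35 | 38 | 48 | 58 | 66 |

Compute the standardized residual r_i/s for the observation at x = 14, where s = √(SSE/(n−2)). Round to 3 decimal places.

-0.456

x=6: ŷ = -7 + 4·6 = 17; r = 19 − 17 = 2
x=8: ŷ = -7 + 4·8 = 25; r = 23 − 25 = -2
x=10: ŷ = -7 + 4·10 = 33; r = 35 − 33 = 2
x=12: ŷ = -7 + 4·12 = 41; r = 38 − 41 = -3
x=14: ŷ = -7 + 4·14 = 49; r = 48 − 49 = -1
x=16: ŷ = -7 + 4·16 = 57; r = 58 − 57 = 1
x=18: ŷ = -7 + 4·18 = 65; r = 66 − 65 = 1
SSE = 4 + 4 + 4 + 9 + 1 + 1 + 1 = 24
s = √(24/5) = 2.19089
r/s = -1 / 2.19089 = -0.456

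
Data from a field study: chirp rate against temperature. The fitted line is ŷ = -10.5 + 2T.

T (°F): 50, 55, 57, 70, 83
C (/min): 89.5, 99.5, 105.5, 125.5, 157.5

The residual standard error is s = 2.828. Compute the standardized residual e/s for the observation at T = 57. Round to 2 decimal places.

0.71

ŷ = -10.5 + 2·57 = 103.5
e = 105.5 − 103.5 = 2
e/s = 2 / 2.828 = 0.71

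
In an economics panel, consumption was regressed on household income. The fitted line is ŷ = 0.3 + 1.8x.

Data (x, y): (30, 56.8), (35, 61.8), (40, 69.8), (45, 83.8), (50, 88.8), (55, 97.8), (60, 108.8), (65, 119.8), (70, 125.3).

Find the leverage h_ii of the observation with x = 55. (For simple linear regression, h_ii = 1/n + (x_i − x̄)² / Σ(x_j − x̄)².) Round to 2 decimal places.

h = 0.13

x̄ = (30 + 35 + 40 + 45 + 50 + 55 + 60 + 65 + 70)/9 = 50
Σ(x − x̄)² = 400 + 225 + 100 + 25 + 0 + 25 + 100 + 225 + 400 = 1500
h = 1/9 + (5)²/1500 = 0.111111 + 0.0166667 = 0.13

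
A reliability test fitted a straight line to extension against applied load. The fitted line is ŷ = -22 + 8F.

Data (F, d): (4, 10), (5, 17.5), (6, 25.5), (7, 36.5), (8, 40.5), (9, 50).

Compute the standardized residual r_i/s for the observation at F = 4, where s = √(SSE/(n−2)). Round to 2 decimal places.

0.00

F=4: ŷ = -22 + 8·4 = 10; r = 10 − 10 = 0
F=5: ŷ = -22 + 8·5 = 18; r = 17.5 − 18 = -0.5
F=6: ŷ = -22 + 8·6 = 26; r = 25.5 − 26 = -0.5
F=7: ŷ = -22 + 8·7 = 34; r = 36.5 − 34 = 2.5
F=8: ŷ = -22 + 8·8 = 42; r = 40.5 − 42 = -1.5
F=9: ŷ = -22 + 8·9 = 50; r = 50 − 50 = 0
SSE = 0 + 0.25 + 0.25 + 6.25 + 2.25 + 0 = 9
s = √(9/4) = 1.5
r/s = 0 / 1.5 = 0.00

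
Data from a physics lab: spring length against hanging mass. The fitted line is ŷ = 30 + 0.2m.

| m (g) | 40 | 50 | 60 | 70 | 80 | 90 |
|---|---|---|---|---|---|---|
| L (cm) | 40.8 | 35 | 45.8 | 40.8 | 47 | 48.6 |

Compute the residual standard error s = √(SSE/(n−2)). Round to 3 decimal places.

s = 3.837

m=40: ŷ = 30 + 0.2·40 = 38; e = 40.8 − 38 = 2.8
m=50: ŷ = 30 + 0.2·50 = 40; e = 35 − 40 = -5
m=60: ŷ = 30 + 0.2·60 = 42; e = 45.8 − 42 = 3.8
m=70: ŷ = 30 + 0.2·70 = 44; e = 40.8 − 44 = -3.2
m=80: ŷ = 30 + 0.2·80 = 46; e = 47 − 46 = 1
m=90: ŷ = 30 + 0.2·90 = 48; e = 48.6 − 48 = 0.6
SSE = 7.84 + 25 + 14.44 + 10.24 + 1 + 0.36 = 58.88
s = √(58.88/4) = √14.72 ≈ 3.837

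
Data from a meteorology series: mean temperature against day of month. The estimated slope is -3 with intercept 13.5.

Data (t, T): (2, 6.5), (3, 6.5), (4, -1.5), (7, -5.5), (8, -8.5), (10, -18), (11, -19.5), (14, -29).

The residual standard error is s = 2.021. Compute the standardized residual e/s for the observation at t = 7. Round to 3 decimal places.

0.990

ŷ = 13.5 − 3·7 = -7.5
e = -5.5 − (-7.5) = 2
e/s = 2 / 2.021 = 0.990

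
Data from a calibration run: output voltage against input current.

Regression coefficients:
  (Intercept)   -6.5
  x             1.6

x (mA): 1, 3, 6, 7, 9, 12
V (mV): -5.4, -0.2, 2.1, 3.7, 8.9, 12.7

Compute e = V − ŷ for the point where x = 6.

e = -1

ŷ = -6.5 + 1.6·6 = 3.1
e = 2.1 − 3.1 = -1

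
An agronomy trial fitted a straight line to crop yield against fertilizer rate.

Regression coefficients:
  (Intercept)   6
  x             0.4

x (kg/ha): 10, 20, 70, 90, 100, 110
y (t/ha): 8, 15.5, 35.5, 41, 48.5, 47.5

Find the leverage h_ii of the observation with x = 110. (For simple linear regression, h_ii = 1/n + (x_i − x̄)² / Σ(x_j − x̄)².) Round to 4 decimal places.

h = 0.3769

x̄ = (10 + 20 + 70 + 90 + 100 + 110)/6 = 66.6667
Σ(x − x̄)² = 3211.11 + 2177.78 + 11.1111 + 544.444 + 1111.11 + 1877.78 = 8933.33
h = 1/6 + (43.3333)²/8933.33 = 0.166667 + 0.210199 = 0.3769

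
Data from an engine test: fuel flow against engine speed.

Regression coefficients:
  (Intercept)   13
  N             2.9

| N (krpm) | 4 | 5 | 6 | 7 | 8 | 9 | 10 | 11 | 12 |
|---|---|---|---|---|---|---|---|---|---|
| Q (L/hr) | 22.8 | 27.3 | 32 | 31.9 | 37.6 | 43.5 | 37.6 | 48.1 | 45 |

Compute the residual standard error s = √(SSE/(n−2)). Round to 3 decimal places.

N=4: Q̂ = 13 + 2.9·4 = 24.6; e = 22.8 − 24.6 = -1.8
N=5: Q̂ = 13 + 2.9·5 = 27.5; e = 27.3 − 27.5 = -0.2
N=6: Q̂ = 13 + 2.9·6 = 30.4; e = 32 − 30.4 = 1.6
N=7: Q̂ = 13 + 2.9·7 = 33.3; e = 31.9 − 33.3 = -1.4
N=8: Q̂ = 13 + 2.9·8 = 36.2; e = 37.6 − 36.2 = 1.4
N=9: Q̂ = 13 + 2.9·9 = 39.1; e = 43.5 − 39.1 = 4.4
N=10: Q̂ = 13 + 2.9·10 = 42; e = 37.6 − 42 = -4.4
N=11: Q̂ = 13 + 2.9·11 = 44.9; e = 48.1 − 44.9 = 3.2
N=12: Q̂ = 13 + 2.9·12 = 47.8; e = 45 − 47.8 = -2.8
SSE = 3.24 + 0.04 + 2.56 + 1.96 + 1.96 + 19.36 + 19.36 + 10.24 + 7.84 = 66.56
s = √(66.56/7) = √9.50857 ≈ 3.084

s = 3.084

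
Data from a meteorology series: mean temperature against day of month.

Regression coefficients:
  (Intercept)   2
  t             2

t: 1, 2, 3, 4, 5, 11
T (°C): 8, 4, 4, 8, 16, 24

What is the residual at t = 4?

ŷ = 2 + 2·4 = 10
r = 8 − 10 = -2

r = -2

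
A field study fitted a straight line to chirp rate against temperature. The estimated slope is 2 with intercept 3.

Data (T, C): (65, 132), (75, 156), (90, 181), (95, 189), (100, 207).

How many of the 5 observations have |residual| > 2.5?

3

T=65: ŷ = 3 + 2·65 = 133; e = 132 − 133 = -1
T=75: ŷ = 3 + 2·75 = 153; e = 156 − 153 = 3
T=90: ŷ = 3 + 2·90 = 183; e = 181 − 183 = -2
T=95: ŷ = 3 + 2·95 = 193; e = 189 − 193 = -4
T=100: ŷ = 3 + 2·100 = 203; e = 207 − 203 = 4
|e| > 2.5: T=75 (|e|=3), T=95 (|e|=4), T=100 (|e|=4) → 3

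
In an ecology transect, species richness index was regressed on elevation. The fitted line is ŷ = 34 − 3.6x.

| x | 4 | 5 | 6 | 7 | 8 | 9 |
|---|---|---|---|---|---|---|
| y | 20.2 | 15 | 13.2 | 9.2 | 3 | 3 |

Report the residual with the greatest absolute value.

e = -2.2

x=4: ŷ = 34 − 3.6·4 = 19.6; e = 20.2 − 19.6 = 0.6
x=5: ŷ = 34 − 3.6·5 = 16; e = 15 − 16 = -1
x=6: ŷ = 34 − 3.6·6 = 12.4; e = 13.2 − 12.4 = 0.8
x=7: ŷ = 34 − 3.6·7 = 8.8; e = 9.2 − 8.8 = 0.4
x=8: ŷ = 34 − 3.6·8 = 5.2; e = 3 − 5.2 = -2.2
x=9: ŷ = 34 − 3.6·9 = 1.6; e = 3 − 1.6 = 1.4
Largest |e| is 2.2 at x = 8, residual -2.2.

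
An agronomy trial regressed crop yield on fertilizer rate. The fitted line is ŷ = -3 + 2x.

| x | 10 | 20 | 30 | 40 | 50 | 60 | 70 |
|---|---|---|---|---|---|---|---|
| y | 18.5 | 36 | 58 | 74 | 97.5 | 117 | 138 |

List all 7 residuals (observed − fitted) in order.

x=10: ŷ = -3 + 2·10 = 17; e = 18.5 − 17 = 1.5
x=20: ŷ = -3 + 2·20 = 37; e = 36 − 37 = -1
x=30: ŷ = -3 + 2·30 = 57; e = 58 − 57 = 1
x=40: ŷ = -3 + 2·40 = 77; e = 74 − 77 = -3
x=50: ŷ = -3 + 2·50 = 97; e = 97.5 − 97 = 0.5
x=60: ŷ = -3 + 2·60 = 117; e = 117 − 117 = 0
x=70: ŷ = -3 + 2·70 = 137; e = 138 − 137 = 1

1.5, -1, 1, -3, 0.5, 0, 1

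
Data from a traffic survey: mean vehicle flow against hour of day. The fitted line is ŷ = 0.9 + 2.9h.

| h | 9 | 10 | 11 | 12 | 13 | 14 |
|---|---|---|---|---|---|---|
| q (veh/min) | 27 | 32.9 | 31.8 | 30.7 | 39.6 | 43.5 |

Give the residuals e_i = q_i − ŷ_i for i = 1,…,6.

0, 3, -1, -5, 1, 2

h=9: ŷ = 0.9 + 2.9·9 = 27; e = 27 − 27 = 0
h=10: ŷ = 0.9 + 2.9·10 = 29.9; e = 32.9 − 29.9 = 3
h=11: ŷ = 0.9 + 2.9·11 = 32.8; e = 31.8 − 32.8 = -1
h=12: ŷ = 0.9 + 2.9·12 = 35.7; e = 30.7 − 35.7 = -5
h=13: ŷ = 0.9 + 2.9·13 = 38.6; e = 39.6 − 38.6 = 1
h=14: ŷ = 0.9 + 2.9·14 = 41.5; e = 43.5 − 41.5 = 2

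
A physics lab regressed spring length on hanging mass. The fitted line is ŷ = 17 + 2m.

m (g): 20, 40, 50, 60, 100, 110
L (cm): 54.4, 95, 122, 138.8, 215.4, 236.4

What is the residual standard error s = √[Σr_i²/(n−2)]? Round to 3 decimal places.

m=20: ŷ = 17 + 2·20 = 57; r = 54.4 − 57 = -2.6
m=40: ŷ = 17 + 2·40 = 97; r = 95 − 97 = -2
m=50: ŷ = 17 + 2·50 = 117; r = 122 − 117 = 5
m=60: ŷ = 17 + 2·60 = 137; r = 138.8 − 137 = 1.8
m=100: ŷ = 17 + 2·100 = 217; r = 215.4 − 217 = -1.6
m=110: ŷ = 17 + 2·110 = 237; r = 236.4 − 237 = -0.6
SSE = 6.76 + 4 + 25 + 3.24 + 2.56 + 0.36 = 41.92
s = √(41.92/4) = √10.48 ≈ 3.237

s = 3.237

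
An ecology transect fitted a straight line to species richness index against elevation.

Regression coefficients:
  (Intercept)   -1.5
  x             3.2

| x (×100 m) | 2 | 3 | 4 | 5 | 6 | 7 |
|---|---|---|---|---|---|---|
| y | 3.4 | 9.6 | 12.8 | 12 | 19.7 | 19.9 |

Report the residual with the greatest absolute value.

r = -2.5

x=2: ŷ = -1.5 + 3.2·2 = 4.9; r = 3.4 − 4.9 = -1.5
x=3: ŷ = -1.5 + 3.2·3 = 8.1; r = 9.6 − 8.1 = 1.5
x=4: ŷ = -1.5 + 3.2·4 = 11.3; r = 12.8 − 11.3 = 1.5
x=5: ŷ = -1.5 + 3.2·5 = 14.5; r = 12 − 14.5 = -2.5
x=6: ŷ = -1.5 + 3.2·6 = 17.7; r = 19.7 − 17.7 = 2
x=7: ŷ = -1.5 + 3.2·7 = 20.9; r = 19.9 − 20.9 = -1
Largest |r| is 2.5 at x = 5, residual -2.5.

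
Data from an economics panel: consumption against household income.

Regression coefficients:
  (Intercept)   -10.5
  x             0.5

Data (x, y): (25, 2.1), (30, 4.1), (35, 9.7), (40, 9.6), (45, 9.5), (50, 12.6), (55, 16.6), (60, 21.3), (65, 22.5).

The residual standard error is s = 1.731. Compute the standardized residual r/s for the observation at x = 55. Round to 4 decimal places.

ŷ = -10.5 + 0.5·55 = 17
r = 16.6 − 17 = -0.4
r/s = -0.4 / 1.731 = -0.2311

-0.2311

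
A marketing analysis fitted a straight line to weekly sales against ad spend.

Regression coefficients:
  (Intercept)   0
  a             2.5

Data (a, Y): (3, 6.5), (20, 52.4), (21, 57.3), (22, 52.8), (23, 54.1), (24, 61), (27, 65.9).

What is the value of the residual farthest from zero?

e = 4.8

a=3: Ŷ = 2.5·3 = 7.5; e = 6.5 − 7.5 = -1
a=20: Ŷ = 2.5·20 = 50; e = 52.4 − 50 = 2.4
a=21: Ŷ = 2.5·21 = 52.5; e = 57.3 − 52.5 = 4.8
a=22: Ŷ = 2.5·22 = 55; e = 52.8 − 55 = -2.2
a=23: Ŷ = 2.5·23 = 57.5; e = 54.1 − 57.5 = -3.4
a=24: Ŷ = 2.5·24 = 60; e = 61 − 60 = 1
a=27: Ŷ = 2.5·27 = 67.5; e = 65.9 − 67.5 = -1.6
Largest |e| is 4.8 at a = 21, residual 4.8.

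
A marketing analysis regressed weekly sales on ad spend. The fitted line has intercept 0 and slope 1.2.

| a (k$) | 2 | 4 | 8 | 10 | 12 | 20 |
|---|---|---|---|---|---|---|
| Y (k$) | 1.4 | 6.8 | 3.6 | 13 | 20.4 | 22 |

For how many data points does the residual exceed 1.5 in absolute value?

4

a=2: Ŷ = 1.2·2 = 2.4; r = 1.4 − 2.4 = -1
a=4: Ŷ = 1.2·4 = 4.8; r = 6.8 − 4.8 = 2
a=8: Ŷ = 1.2·8 = 9.6; r = 3.6 − 9.6 = -6
a=10: Ŷ = 1.2·10 = 12; r = 13 − 12 = 1
a=12: Ŷ = 1.2·12 = 14.4; r = 20.4 − 14.4 = 6
a=20: Ŷ = 1.2·20 = 24; r = 22 − 24 = -2
|r| > 1.5: a=4 (|r|=2), a=8 (|r|=6), a=12 (|r|=6), a=20 (|r|=2) → 4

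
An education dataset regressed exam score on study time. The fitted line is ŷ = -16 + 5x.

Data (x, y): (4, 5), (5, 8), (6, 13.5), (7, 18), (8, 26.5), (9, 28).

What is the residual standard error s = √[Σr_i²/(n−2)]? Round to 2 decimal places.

x=4: ŷ = -16 + 5·4 = 4; r = 5 − 4 = 1
x=5: ŷ = -16 + 5·5 = 9; r = 8 − 9 = -1
x=6: ŷ = -16 + 5·6 = 14; r = 13.5 − 14 = -0.5
x=7: ŷ = -16 + 5·7 = 19; r = 18 − 19 = -1
x=8: ŷ = -16 + 5·8 = 24; r = 26.5 − 24 = 2.5
x=9: ŷ = -16 + 5·9 = 29; r = 28 − 29 = -1
SSE = 1 + 1 + 0.25 + 1 + 6.25 + 1 = 10.5
s = √(10.5/4) = √2.625 ≈ 1.62

s = 1.62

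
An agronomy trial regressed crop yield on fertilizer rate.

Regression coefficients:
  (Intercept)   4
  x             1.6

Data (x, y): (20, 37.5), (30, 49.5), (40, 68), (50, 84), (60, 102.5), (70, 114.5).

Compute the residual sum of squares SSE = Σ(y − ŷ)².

x=20: ŷ = 4 + 1.6·20 = 36; e = 37.5 − 36 = 1.5
x=30: ŷ = 4 + 1.6·30 = 52; e = 49.5 − 52 = -2.5
x=40: ŷ = 4 + 1.6·40 = 68; e = 68 − 68 = 0
x=50: ŷ = 4 + 1.6·50 = 84; e = 84 − 84 = 0
x=60: ŷ = 4 + 1.6·60 = 100; e = 102.5 − 100 = 2.5
x=70: ŷ = 4 + 1.6·70 = 116; e = 114.5 − 116 = -1.5
SSE = 2.25 + 6.25 + 0 + 0 + 6.25 + 2.25 = 17

SSE = 17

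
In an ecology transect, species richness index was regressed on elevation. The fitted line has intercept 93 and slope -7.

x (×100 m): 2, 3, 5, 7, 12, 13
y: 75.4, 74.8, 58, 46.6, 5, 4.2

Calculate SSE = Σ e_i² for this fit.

SSE = 48.4

x=2: ŷ = 93 − 7·2 = 79; e = 75.4 − 79 = -3.6
x=3: ŷ = 93 − 7·3 = 72; e = 74.8 − 72 = 2.8
x=5: ŷ = 93 − 7·5 = 58; e = 58 − 58 = 0
x=7: ŷ = 93 − 7·7 = 44; e = 46.6 − 44 = 2.6
x=12: ŷ = 93 − 7·12 = 9; e = 5 − 9 = -4
x=13: ŷ = 93 − 7·13 = 2; e = 4.2 − 2 = 2.2
SSE = 12.96 + 7.84 + 0 + 6.76 + 16 + 4.84 = 48.4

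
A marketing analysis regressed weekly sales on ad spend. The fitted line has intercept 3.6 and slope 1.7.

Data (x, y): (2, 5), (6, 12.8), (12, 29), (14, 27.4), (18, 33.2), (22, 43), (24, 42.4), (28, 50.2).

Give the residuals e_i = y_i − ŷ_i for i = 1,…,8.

-2, -1, 5, 0, -1, 2, -2, -1

x=2: ŷ = 3.6 + 1.7·2 = 7; e = 5 − 7 = -2
x=6: ŷ = 3.6 + 1.7·6 = 13.8; e = 12.8 − 13.8 = -1
x=12: ŷ = 3.6 + 1.7·12 = 24; e = 29 − 24 = 5
x=14: ŷ = 3.6 + 1.7·14 = 27.4; e = 27.4 − 27.4 = 0
x=18: ŷ = 3.6 + 1.7·18 = 34.2; e = 33.2 − 34.2 = -1
x=22: ŷ = 3.6 + 1.7·22 = 41; e = 43 − 41 = 2
x=24: ŷ = 3.6 + 1.7·24 = 44.4; e = 42.4 − 44.4 = -2
x=28: ŷ = 3.6 + 1.7·28 = 51.2; e = 50.2 − 51.2 = -1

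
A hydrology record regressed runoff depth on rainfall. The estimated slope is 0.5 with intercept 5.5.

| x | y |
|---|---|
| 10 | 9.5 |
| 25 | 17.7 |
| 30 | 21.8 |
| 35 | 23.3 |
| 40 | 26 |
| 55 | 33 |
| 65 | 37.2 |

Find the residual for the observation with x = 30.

ŷ = 5.5 + 0.5·30 = 20.5
e = 21.8 − 20.5 = 1.3

e = 1.3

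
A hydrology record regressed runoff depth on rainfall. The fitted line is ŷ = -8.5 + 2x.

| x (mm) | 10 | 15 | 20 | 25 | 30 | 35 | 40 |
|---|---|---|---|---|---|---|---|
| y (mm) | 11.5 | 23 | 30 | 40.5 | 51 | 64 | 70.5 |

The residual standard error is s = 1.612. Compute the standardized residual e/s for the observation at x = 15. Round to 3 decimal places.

0.931

ŷ = -8.5 + 2·15 = 21.5
e = 23 − 21.5 = 1.5
e/s = 1.5 / 1.612 = 0.931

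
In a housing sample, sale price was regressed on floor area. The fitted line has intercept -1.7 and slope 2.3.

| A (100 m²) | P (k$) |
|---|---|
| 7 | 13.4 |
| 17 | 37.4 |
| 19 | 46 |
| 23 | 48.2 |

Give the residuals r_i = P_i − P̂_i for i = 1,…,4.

A=7: P̂ = -1.7 + 2.3·7 = 14.4; r = 13.4 − 14.4 = -1
A=17: P̂ = -1.7 + 2.3·17 = 37.4; r = 37.4 − 37.4 = 0
A=19: P̂ = -1.7 + 2.3·19 = 42; r = 46 − 42 = 4
A=23: P̂ = -1.7 + 2.3·23 = 51.2; r = 48.2 − 51.2 = -3

-1, 0, 4, -3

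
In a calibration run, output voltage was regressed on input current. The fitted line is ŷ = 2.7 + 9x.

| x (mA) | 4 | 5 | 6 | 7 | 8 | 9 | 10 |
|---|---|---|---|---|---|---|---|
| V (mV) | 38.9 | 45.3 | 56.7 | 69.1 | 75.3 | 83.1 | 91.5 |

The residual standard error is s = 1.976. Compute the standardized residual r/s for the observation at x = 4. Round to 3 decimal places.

ŷ = 2.7 + 9·4 = 38.7
r = 38.9 − 38.7 = 0.2
r/s = 0.2 / 1.976 = 0.101

0.101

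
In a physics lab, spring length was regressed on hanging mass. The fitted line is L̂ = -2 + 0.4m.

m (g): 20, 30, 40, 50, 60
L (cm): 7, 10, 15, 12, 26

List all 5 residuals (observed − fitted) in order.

m=20: L̂ = -2 + 0.4·20 = 6; e = 7 − 6 = 1
m=30: L̂ = -2 + 0.4·30 = 10; e = 10 − 10 = 0
m=40: L̂ = -2 + 0.4·40 = 14; e = 15 − 14 = 1
m=50: L̂ = -2 + 0.4·50 = 18; e = 12 − 18 = -6
m=60: L̂ = -2 + 0.4·60 = 22; e = 26 − 22 = 4

1, 0, 1, -6, 4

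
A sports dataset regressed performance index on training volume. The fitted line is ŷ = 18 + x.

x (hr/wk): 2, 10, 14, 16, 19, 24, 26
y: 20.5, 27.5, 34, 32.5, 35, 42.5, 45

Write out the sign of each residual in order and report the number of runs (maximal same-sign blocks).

5 runs

x=2: ŷ = 18 + 2 = 20; r = 20.5 − 20 = 0.5
x=10: ŷ = 18 + 10 = 28; r = 27.5 − 28 = -0.5
x=14: ŷ = 18 + 14 = 32; r = 34 − 32 = 2
x=16: ŷ = 18 + 16 = 34; r = 32.5 − 34 = -1.5
x=19: ŷ = 18 + 19 = 37; r = 35 − 37 = -2
x=24: ŷ = 18 + 24 = 42; r = 42.5 − 42 = 0.5
x=26: ŷ = 18 + 26 = 44; r = 45 − 44 = 1
Signs: + − + − − + +
Runs: +×1, −×1, +×1, −×2, +×2 → 5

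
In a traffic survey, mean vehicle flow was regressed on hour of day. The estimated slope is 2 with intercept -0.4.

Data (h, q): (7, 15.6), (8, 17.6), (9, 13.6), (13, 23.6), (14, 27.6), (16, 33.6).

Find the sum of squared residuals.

SSE = 32

h=7: ŷ = -0.4 + 2·7 = 13.6; e = 15.6 − 13.6 = 2
h=8: ŷ = -0.4 + 2·8 = 15.6; e = 17.6 − 15.6 = 2
h=9: ŷ = -0.4 + 2·9 = 17.6; e = 13.6 − 17.6 = -4
h=13: ŷ = -0.4 + 2·13 = 25.6; e = 23.6 − 25.6 = -2
h=14: ŷ = -0.4 + 2·14 = 27.6; e = 27.6 − 27.6 = 0
h=16: ŷ = -0.4 + 2·16 = 31.6; e = 33.6 − 31.6 = 2
SSE = 4 + 4 + 16 + 4 + 0 + 4 = 32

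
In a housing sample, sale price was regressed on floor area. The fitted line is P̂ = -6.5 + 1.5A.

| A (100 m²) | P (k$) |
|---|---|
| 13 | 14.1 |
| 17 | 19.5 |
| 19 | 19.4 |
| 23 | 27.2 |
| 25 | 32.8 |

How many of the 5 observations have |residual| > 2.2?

A=13: P̂ = -6.5 + 1.5·13 = 13; e = 14.1 − 13 = 1.1
A=17: P̂ = -6.5 + 1.5·17 = 19; e = 19.5 − 19 = 0.5
A=19: P̂ = -6.5 + 1.5·19 = 22; e = 19.4 − 22 = -2.6
A=23: P̂ = -6.5 + 1.5·23 = 28; e = 27.2 − 28 = -0.8
A=25: P̂ = -6.5 + 1.5·25 = 31; e = 32.8 − 31 = 1.8
|e| > 2.2: A=19 (|e|=2.6) → 1

1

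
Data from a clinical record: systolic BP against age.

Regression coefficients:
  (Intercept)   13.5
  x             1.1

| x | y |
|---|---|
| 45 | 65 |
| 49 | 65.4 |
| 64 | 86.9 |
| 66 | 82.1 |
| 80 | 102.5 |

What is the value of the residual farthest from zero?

x=45: ŷ = 13.5 + 1.1·45 = 63; e = 65 − 63 = 2
x=49: ŷ = 13.5 + 1.1·49 = 67.4; e = 65.4 − 67.4 = -2
x=64: ŷ = 13.5 + 1.1·64 = 83.9; e = 86.9 − 83.9 = 3
x=66: ŷ = 13.5 + 1.1·66 = 86.1; e = 82.1 − 86.1 = -4
x=80: ŷ = 13.5 + 1.1·80 = 101.5; e = 102.5 − 101.5 = 1
Largest |e| is 4 at x = 66, residual -4.

e = -4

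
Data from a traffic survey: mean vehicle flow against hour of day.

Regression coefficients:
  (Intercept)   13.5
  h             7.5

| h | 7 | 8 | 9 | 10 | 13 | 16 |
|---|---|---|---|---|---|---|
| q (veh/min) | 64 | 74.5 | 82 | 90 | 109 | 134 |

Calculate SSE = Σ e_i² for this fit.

SSE = 12.5

h=7: ŷ = 13.5 + 7.5·7 = 66; e = 64 − 66 = -2
h=8: ŷ = 13.5 + 7.5·8 = 73.5; e = 74.5 − 73.5 = 1
h=9: ŷ = 13.5 + 7.5·9 = 81; e = 82 − 81 = 1
h=10: ŷ = 13.5 + 7.5·10 = 88.5; e = 90 − 88.5 = 1.5
h=13: ŷ = 13.5 + 7.5·13 = 111; e = 109 − 111 = -2
h=16: ŷ = 13.5 + 7.5·16 = 133.5; e = 134 − 133.5 = 0.5
SSE = 4 + 1 + 1 + 2.25 + 4 + 0.25 = 12.5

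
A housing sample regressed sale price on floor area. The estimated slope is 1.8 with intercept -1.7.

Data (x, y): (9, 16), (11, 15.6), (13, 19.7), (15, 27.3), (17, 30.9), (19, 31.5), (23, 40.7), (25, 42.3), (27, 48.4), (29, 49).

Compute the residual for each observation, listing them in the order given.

x=9: ŷ = -1.7 + 1.8·9 = 14.5; r = 16 − 14.5 = 1.5
x=11: ŷ = -1.7 + 1.8·11 = 18.1; r = 15.6 − 18.1 = -2.5
x=13: ŷ = -1.7 + 1.8·13 = 21.7; r = 19.7 − 21.7 = -2
x=15: ŷ = -1.7 + 1.8·15 = 25.3; r = 27.3 − 25.3 = 2
x=17: ŷ = -1.7 + 1.8·17 = 28.9; r = 30.9 − 28.9 = 2
x=19: ŷ = -1.7 + 1.8·19 = 32.5; r = 31.5 − 32.5 = -1
x=23: ŷ = -1.7 + 1.8·23 = 39.7; r = 40.7 − 39.7 = 1
x=25: ŷ = -1.7 + 1.8·25 = 43.3; r = 42.3 − 43.3 = -1
x=27: ŷ = -1.7 + 1.8·27 = 46.9; r = 48.4 − 46.9 = 1.5
x=29: ŷ = -1.7 + 1.8·29 = 50.5; r = 49 − 50.5 = -1.5

1.5, -2.5, -2, 2, 2, -1, 1, -1, 1.5, -1.5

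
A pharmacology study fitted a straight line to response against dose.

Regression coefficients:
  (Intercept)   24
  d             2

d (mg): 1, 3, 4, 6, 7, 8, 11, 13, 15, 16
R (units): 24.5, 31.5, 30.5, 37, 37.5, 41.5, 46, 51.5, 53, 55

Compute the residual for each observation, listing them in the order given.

d=1: R̂ = 24 + 2·1 = 26; e = 24.5 − 26 = -1.5
d=3: R̂ = 24 + 2·3 = 30; e = 31.5 − 30 = 1.5
d=4: R̂ = 24 + 2·4 = 32; e = 30.5 − 32 = -1.5
d=6: R̂ = 24 + 2·6 = 36; e = 37 − 36 = 1
d=7: R̂ = 24 + 2·7 = 38; e = 37.5 − 38 = -0.5
d=8: R̂ = 24 + 2·8 = 40; e = 41.5 − 40 = 1.5
d=11: R̂ = 24 + 2·11 = 46; e = 46 − 46 = 0
d=13: R̂ = 24 + 2·13 = 50; e = 51.5 − 50 = 1.5
d=15: R̂ = 24 + 2·15 = 54; e = 53 − 54 = -1
d=16: R̂ = 24 + 2·16 = 56; e = 55 − 56 = -1

-1.5, 1.5, -1.5, 1, -0.5, 1.5, 0, 1.5, -1, -1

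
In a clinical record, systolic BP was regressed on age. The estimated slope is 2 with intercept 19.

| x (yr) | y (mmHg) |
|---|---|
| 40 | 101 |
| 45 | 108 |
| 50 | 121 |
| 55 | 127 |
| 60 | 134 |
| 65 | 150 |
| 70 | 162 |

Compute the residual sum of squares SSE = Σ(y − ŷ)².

x=40: ŷ = 19 + 2·40 = 99; e = 101 − 99 = 2
x=45: ŷ = 19 + 2·45 = 109; e = 108 − 109 = -1
x=50: ŷ = 19 + 2·50 = 119; e = 121 − 119 = 2
x=55: ŷ = 19 + 2·55 = 129; e = 127 − 129 = -2
x=60: ŷ = 19 + 2·60 = 139; e = 134 − 139 = -5
x=65: ŷ = 19 + 2·65 = 149; e = 150 − 149 = 1
x=70: ŷ = 19 + 2·70 = 159; e = 162 − 159 = 3
SSE = 4 + 1 + 4 + 4 + 25 + 1 + 9 = 48

SSE = 48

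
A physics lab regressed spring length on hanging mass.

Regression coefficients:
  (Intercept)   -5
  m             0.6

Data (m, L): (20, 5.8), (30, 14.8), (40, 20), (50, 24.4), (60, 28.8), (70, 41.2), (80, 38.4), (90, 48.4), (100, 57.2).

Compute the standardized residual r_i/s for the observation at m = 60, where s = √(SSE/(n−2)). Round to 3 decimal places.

m=20: L̂ = -5 + 0.6·20 = 7; r = 5.8 − 7 = -1.2
m=30: L̂ = -5 + 0.6·30 = 13; r = 14.8 − 13 = 1.8
m=40: L̂ = -5 + 0.6·40 = 19; r = 20 − 19 = 1
m=50: L̂ = -5 + 0.6·50 = 25; r = 24.4 − 25 = -0.6
m=60: L̂ = -5 + 0.6·60 = 31; r = 28.8 − 31 = -2.2
m=70: L̂ = -5 + 0.6·70 = 37; r = 41.2 − 37 = 4.2
m=80: L̂ = -5 + 0.6·80 = 43; r = 38.4 − 43 = -4.6
m=90: L̂ = -5 + 0.6·90 = 49; r = 48.4 − 49 = -0.6
m=100: L̂ = -5 + 0.6·100 = 55; r = 57.2 − 55 = 2.2
SSE = 1.44 + 3.24 + 1 + 0.36 + 4.84 + 17.64 + 21.16 + 0.36 + 4.84 = 54.88
s = √(54.88/7) = 2.8
r/s = -2.2 / 2.8 = -0.786

-0.786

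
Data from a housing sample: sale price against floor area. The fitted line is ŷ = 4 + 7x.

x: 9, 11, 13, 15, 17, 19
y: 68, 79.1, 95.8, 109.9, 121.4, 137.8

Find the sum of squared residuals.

x=9: ŷ = 4 + 7·9 = 67; r = 68 − 67 = 1
x=11: ŷ = 4 + 7·11 = 81; r = 79.1 − 81 = -1.9
x=13: ŷ = 4 + 7·13 = 95; r = 95.8 − 95 = 0.8
x=15: ŷ = 4 + 7·15 = 109; r = 109.9 − 109 = 0.9
x=17: ŷ = 4 + 7·17 = 123; r = 121.4 − 123 = -1.6
x=19: ŷ = 4 + 7·19 = 137; r = 137.8 − 137 = 0.8
SSE = 1 + 3.61 + 0.64 + 0.81 + 2.56 + 0.64 = 9.26

SSE = 9.26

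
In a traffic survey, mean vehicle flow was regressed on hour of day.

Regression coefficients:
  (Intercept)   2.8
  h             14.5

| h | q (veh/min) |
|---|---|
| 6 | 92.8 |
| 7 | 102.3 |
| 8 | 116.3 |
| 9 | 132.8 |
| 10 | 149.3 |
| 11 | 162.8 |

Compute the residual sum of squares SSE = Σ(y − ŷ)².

h=6: q̂ = 2.8 + 14.5·6 = 89.8; e = 92.8 − 89.8 = 3
h=7: q̂ = 2.8 + 14.5·7 = 104.3; e = 102.3 − 104.3 = -2
h=8: q̂ = 2.8 + 14.5·8 = 118.8; e = 116.3 − 118.8 = -2.5
h=9: q̂ = 2.8 + 14.5·9 = 133.3; e = 132.8 − 133.3 = -0.5
h=10: q̂ = 2.8 + 14.5·10 = 147.8; e = 149.3 − 147.8 = 1.5
h=11: q̂ = 2.8 + 14.5·11 = 162.3; e = 162.8 − 162.3 = 0.5
SSE = 9 + 4 + 6.25 + 0.25 + 2.25 + 0.25 = 22

SSE = 22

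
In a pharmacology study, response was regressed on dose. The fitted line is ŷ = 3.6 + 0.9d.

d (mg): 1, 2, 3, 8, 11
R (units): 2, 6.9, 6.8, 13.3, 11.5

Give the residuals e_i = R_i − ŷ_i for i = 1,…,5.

d=1: ŷ = 3.6 + 0.9·1 = 4.5; e = 2 − 4.5 = -2.5
d=2: ŷ = 3.6 + 0.9·2 = 5.4; e = 6.9 − 5.4 = 1.5
d=3: ŷ = 3.6 + 0.9·3 = 6.3; e = 6.8 − 6.3 = 0.5
d=8: ŷ = 3.6 + 0.9·8 = 10.8; e = 13.3 − 10.8 = 2.5
d=11: ŷ = 3.6 + 0.9·11 = 13.5; e = 11.5 − 13.5 = -2

-2.5, 1.5, 0.5, 2.5, -2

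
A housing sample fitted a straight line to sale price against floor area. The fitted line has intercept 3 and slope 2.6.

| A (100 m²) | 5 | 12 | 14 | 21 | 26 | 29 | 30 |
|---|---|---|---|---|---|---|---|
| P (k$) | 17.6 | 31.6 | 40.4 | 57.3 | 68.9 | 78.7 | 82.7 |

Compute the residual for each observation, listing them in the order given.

1.6, -2.6, 1, -0.3, -1.7, 0.3, 1.7

A=5: P̂ = 3 + 2.6·5 = 16; e = 17.6 − 16 = 1.6
A=12: P̂ = 3 + 2.6·12 = 34.2; e = 31.6 − 34.2 = -2.6
A=14: P̂ = 3 + 2.6·14 = 39.4; e = 40.4 − 39.4 = 1
A=21: P̂ = 3 + 2.6·21 = 57.6; e = 57.3 − 57.6 = -0.3
A=26: P̂ = 3 + 2.6·26 = 70.6; e = 68.9 − 70.6 = -1.7
A=29: P̂ = 3 + 2.6·29 = 78.4; e = 78.7 − 78.4 = 0.3
A=30: P̂ = 3 + 2.6·30 = 81; e = 82.7 − 81 = 1.7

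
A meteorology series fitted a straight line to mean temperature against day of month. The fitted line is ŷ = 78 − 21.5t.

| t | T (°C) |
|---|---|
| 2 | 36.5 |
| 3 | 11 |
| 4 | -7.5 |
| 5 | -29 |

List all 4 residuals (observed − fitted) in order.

t=2: ŷ = 78 − 21.5·2 = 35; e = 36.5 − 35 = 1.5
t=3: ŷ = 78 − 21.5·3 = 13.5; e = 11 − 13.5 = -2.5
t=4: ŷ = 78 − 21.5·4 = -8; e = -7.5 − (-8) = 0.5
t=5: ŷ = 78 − 21.5·5 = -29.5; e = -29 − (-29.5) = 0.5

1.5, -2.5, 0.5, 0.5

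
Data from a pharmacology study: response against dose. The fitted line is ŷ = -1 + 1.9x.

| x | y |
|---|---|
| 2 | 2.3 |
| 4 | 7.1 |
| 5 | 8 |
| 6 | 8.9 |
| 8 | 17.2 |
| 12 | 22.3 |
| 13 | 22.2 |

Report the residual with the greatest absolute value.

x=2: ŷ = -1 + 1.9·2 = 2.8; r = 2.3 − 2.8 = -0.5
x=4: ŷ = -1 + 1.9·4 = 6.6; r = 7.1 − 6.6 = 0.5
x=5: ŷ = -1 + 1.9·5 = 8.5; r = 8 − 8.5 = -0.5
x=6: ŷ = -1 + 1.9·6 = 10.4; r = 8.9 − 10.4 = -1.5
x=8: ŷ = -1 + 1.9·8 = 14.2; r = 17.2 − 14.2 = 3
x=12: ŷ = -1 + 1.9·12 = 21.8; r = 22.3 − 21.8 = 0.5
x=13: ŷ = -1 + 1.9·13 = 23.7; r = 22.2 − 23.7 = -1.5
Largest |r| is 3 at x = 8, residual 3.

r = 3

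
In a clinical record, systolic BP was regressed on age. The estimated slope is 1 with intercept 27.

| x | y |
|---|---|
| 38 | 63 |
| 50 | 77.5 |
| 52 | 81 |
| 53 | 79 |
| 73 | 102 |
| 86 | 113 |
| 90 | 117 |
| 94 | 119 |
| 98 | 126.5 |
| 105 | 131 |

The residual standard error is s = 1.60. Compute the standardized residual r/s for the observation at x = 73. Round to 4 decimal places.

1.2500

ŷ = 27 + 73 = 100
r = 102 − 100 = 2
r/s = 2 / 1.60 = 1.2500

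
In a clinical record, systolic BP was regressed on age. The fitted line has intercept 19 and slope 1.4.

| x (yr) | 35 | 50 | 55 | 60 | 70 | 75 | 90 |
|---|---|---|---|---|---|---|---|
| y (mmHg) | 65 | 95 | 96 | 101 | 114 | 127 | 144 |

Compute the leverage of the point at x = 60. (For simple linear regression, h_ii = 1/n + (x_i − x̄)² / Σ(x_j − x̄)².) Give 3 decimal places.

h = 0.145

x̄ = (35 + 50 + 55 + 60 + 70 + 75 + 90)/7 = 62.1429
Σ(x − x̄)² = 736.735 + 147.449 + 51.0204 + 4.59184 + 61.7347 + 165.306 + 776.02 = 1942.86
h = 1/7 + (-2.14286)²/1942.86 = 0.142857 + 0.00236345 = 0.145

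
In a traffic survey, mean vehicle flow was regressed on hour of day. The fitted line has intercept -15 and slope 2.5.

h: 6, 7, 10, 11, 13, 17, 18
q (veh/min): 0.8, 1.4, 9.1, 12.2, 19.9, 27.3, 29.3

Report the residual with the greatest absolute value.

h=6: q̂ = -15 + 2.5·6 = 0; e = 0.8 − 0 = 0.8
h=7: q̂ = -15 + 2.5·7 = 2.5; e = 1.4 − 2.5 = -1.1
h=10: q̂ = -15 + 2.5·10 = 10; e = 9.1 − 10 = -0.9
h=11: q̂ = -15 + 2.5·11 = 12.5; e = 12.2 − 12.5 = -0.3
h=13: q̂ = -15 + 2.5·13 = 17.5; e = 19.9 − 17.5 = 2.4
h=17: q̂ = -15 + 2.5·17 = 27.5; e = 27.3 − 27.5 = -0.2
h=18: q̂ = -15 + 2.5·18 = 30; e = 29.3 − 30 = -0.7
Largest |e| is 2.4 at h = 13, residual 2.4.

e = 2.4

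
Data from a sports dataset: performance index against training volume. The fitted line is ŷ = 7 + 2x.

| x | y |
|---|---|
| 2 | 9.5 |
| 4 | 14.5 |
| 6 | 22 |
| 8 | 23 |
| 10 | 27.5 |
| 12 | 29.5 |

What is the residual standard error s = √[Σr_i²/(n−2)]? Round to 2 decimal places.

x=2: ŷ = 7 + 2·2 = 11; r = 9.5 − 11 = -1.5
x=4: ŷ = 7 + 2·4 = 15; r = 14.5 − 15 = -0.5
x=6: ŷ = 7 + 2·6 = 19; r = 22 − 19 = 3
x=8: ŷ = 7 + 2·8 = 23; r = 23 − 23 = 0
x=10: ŷ = 7 + 2·10 = 27; r = 27.5 − 27 = 0.5
x=12: ŷ = 7 + 2·12 = 31; r = 29.5 − 31 = -1.5
SSE = 2.25 + 0.25 + 9 + 0 + 0.25 + 2.25 = 14
s = √(14/4) = √3.5 ≈ 1.87

s = 1.87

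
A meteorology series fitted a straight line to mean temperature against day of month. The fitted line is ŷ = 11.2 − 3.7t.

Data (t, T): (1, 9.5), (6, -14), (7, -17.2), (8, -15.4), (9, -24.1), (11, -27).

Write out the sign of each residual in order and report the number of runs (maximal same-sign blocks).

t=1: ŷ = 11.2 − 3.7·1 = 7.5; e = 9.5 − 7.5 = 2
t=6: ŷ = 11.2 − 3.7·6 = -11; e = -14 − (-11) = -3
t=7: ŷ = 11.2 − 3.7·7 = -14.7; e = -17.2 − (-14.7) = -2.5
t=8: ŷ = 11.2 − 3.7·8 = -18.4; e = -15.4 − (-18.4) = 3
t=9: ŷ = 11.2 − 3.7·9 = -22.1; e = -24.1 − (-22.1) = -2
t=11: ŷ = 11.2 − 3.7·11 = -29.5; e = -27 − (-29.5) = 2.5
Signs: + − − + − +
Runs: +×1, −×2, +×1, −×1, +×1 → 5

5 runs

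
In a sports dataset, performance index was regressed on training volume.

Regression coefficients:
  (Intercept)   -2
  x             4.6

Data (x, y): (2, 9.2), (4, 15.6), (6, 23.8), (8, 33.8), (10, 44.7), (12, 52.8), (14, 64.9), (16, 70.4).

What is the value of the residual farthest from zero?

r = 2.5

x=2: ŷ = -2 + 4.6·2 = 7.2; r = 9.2 − 7.2 = 2
x=4: ŷ = -2 + 4.6·4 = 16.4; r = 15.6 − 16.4 = -0.8
x=6: ŷ = -2 + 4.6·6 = 25.6; r = 23.8 − 25.6 = -1.8
x=8: ŷ = -2 + 4.6·8 = 34.8; r = 33.8 − 34.8 = -1
x=10: ŷ = -2 + 4.6·10 = 44; r = 44.7 − 44 = 0.7
x=12: ŷ = -2 + 4.6·12 = 53.2; r = 52.8 − 53.2 = -0.4
x=14: ŷ = -2 + 4.6·14 = 62.4; r = 64.9 − 62.4 = 2.5
x=16: ŷ = -2 + 4.6·16 = 71.6; r = 70.4 − 71.6 = -1.2
Largest |r| is 2.5 at x = 14, residual 2.5.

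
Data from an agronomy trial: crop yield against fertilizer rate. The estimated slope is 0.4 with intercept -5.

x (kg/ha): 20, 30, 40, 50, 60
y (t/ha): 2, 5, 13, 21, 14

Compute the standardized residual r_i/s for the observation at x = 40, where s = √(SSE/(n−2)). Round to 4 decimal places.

x=20: ŷ = -5 + 0.4·20 = 3; r = 2 − 3 = -1
x=30: ŷ = -5 + 0.4·30 = 7; r = 5 − 7 = -2
x=40: ŷ = -5 + 0.4·40 = 11; r = 13 − 11 = 2
x=50: ŷ = -5 + 0.4·50 = 15; r = 21 − 15 = 6
x=60: ŷ = -5 + 0.4·60 = 19; r = 14 − 19 = -5
SSE = 1 + 4 + 4 + 36 + 25 = 70
s = √(70/3) = 4.83046
r/s = 2 / 4.83046 = 0.4140

0.4140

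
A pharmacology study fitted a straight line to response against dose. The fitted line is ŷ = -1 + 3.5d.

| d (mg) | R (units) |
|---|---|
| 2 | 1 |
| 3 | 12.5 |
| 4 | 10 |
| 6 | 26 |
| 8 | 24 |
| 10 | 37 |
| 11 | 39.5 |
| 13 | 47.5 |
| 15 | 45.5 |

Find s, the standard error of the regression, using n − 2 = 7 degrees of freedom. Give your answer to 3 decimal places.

s = 4.567

d=2: ŷ = -1 + 3.5·2 = 6; e = 1 − 6 = -5
d=3: ŷ = -1 + 3.5·3 = 9.5; e = 12.5 − 9.5 = 3
d=4: ŷ = -1 + 3.5·4 = 13; e = 10 − 13 = -3
d=6: ŷ = -1 + 3.5·6 = 20; e = 26 − 20 = 6
d=8: ŷ = -1 + 3.5·8 = 27; e = 24 − 27 = -3
d=10: ŷ = -1 + 3.5·10 = 34; e = 37 − 34 = 3
d=11: ŷ = -1 + 3.5·11 = 37.5; e = 39.5 − 37.5 = 2
d=13: ŷ = -1 + 3.5·13 = 44.5; e = 47.5 − 44.5 = 3
d=15: ŷ = -1 + 3.5·15 = 51.5; e = 45.5 − 51.5 = -6
SSE = 25 + 9 + 9 + 36 + 9 + 9 + 4 + 9 + 36 = 146
s = √(146/7) = √20.8571 ≈ 4.567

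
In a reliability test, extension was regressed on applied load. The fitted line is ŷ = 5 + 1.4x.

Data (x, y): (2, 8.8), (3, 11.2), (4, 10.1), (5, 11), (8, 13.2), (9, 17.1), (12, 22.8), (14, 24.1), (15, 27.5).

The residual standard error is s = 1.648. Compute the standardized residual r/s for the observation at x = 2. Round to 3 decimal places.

0.607

ŷ = 5 + 1.4·2 = 7.8
r = 8.8 − 7.8 = 1
r/s = 1 / 1.648 = 0.607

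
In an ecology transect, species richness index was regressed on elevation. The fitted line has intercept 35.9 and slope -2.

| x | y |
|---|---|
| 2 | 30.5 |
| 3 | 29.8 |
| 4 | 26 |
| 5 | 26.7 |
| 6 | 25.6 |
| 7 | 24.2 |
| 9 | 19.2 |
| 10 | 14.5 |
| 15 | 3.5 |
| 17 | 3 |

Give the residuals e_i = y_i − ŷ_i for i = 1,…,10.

x=2: ŷ = 35.9 − 2·2 = 31.9; e = 30.5 − 31.9 = -1.4
x=3: ŷ = 35.9 − 2·3 = 29.9; e = 29.8 − 29.9 = -0.1
x=4: ŷ = 35.9 − 2·4 = 27.9; e = 26 − 27.9 = -1.9
x=5: ŷ = 35.9 − 2·5 = 25.9; e = 26.7 − 25.9 = 0.8
x=6: ŷ = 35.9 − 2·6 = 23.9; e = 25.6 − 23.9 = 1.7
x=7: ŷ = 35.9 − 2·7 = 21.9; e = 24.2 − 21.9 = 2.3
x=9: ŷ = 35.9 − 2·9 = 17.9; e = 19.2 − 17.9 = 1.3
x=10: ŷ = 35.9 − 2·10 = 15.9; e = 14.5 − 15.9 = -1.4
x=15: ŷ = 35.9 − 2·15 = 5.9; e = 3.5 − 5.9 = -2.4
x=17: ŷ = 35.9 − 2·17 = 1.9; e = 3 − 1.9 = 1.1

-1.4, -0.1, -1.9, 0.8, 1.7, 2.3, 1.3, -1.4, -2.4, 1.1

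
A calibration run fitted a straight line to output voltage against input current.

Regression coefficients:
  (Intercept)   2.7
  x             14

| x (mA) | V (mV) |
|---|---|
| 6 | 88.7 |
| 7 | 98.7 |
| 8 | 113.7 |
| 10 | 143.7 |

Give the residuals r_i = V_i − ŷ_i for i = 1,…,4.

2, -2, -1, 1

x=6: ŷ = 2.7 + 14·6 = 86.7; r = 88.7 − 86.7 = 2
x=7: ŷ = 2.7 + 14·7 = 100.7; r = 98.7 − 100.7 = -2
x=8: ŷ = 2.7 + 14·8 = 114.7; r = 113.7 − 114.7 = -1
x=10: ŷ = 2.7 + 14·10 = 142.7; r = 143.7 − 142.7 = 1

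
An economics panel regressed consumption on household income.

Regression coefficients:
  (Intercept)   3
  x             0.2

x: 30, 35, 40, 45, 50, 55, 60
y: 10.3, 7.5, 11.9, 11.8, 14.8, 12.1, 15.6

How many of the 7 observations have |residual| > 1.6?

3

x=30: ŷ = 3 + 0.2·30 = 9; e = 10.3 − 9 = 1.3
x=35: ŷ = 3 + 0.2·35 = 10; e = 7.5 − 10 = -2.5
x=40: ŷ = 3 + 0.2·40 = 11; e = 11.9 − 11 = 0.9
x=45: ŷ = 3 + 0.2·45 = 12; e = 11.8 − 12 = -0.2
x=50: ŷ = 3 + 0.2·50 = 13; e = 14.8 − 13 = 1.8
x=55: ŷ = 3 + 0.2·55 = 14; e = 12.1 − 14 = -1.9
x=60: ŷ = 3 + 0.2·60 = 15; e = 15.6 − 15 = 0.6
|e| > 1.6: x=35 (|e|=2.5), x=50 (|e|=1.8), x=55 (|e|=1.9) → 3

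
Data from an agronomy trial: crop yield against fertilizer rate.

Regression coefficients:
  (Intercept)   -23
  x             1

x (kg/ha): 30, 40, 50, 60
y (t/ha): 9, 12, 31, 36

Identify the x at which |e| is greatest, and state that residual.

x=30: ŷ = -23 + 30 = 7; e = 9 − 7 = 2
x=40: ŷ = -23 + 40 = 17; e = 12 − 17 = -5
x=50: ŷ = -23 + 50 = 27; e = 31 − 27 = 4
x=60: ŷ = -23 + 60 = 37; e = 36 − 37 = -1
Largest |e| is 5 at x = 40, residual -5.

x = 40, e = -5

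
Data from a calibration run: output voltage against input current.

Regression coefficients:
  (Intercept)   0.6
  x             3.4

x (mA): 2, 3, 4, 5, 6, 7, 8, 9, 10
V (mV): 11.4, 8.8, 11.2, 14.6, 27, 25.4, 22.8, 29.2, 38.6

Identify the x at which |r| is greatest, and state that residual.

x=2: ŷ = 0.6 + 3.4·2 = 7.4; r = 11.4 − 7.4 = 4
x=3: ŷ = 0.6 + 3.4·3 = 10.8; r = 8.8 − 10.8 = -2
x=4: ŷ = 0.6 + 3.4·4 = 14.2; r = 11.2 − 14.2 = -3
x=5: ŷ = 0.6 + 3.4·5 = 17.6; r = 14.6 − 17.6 = -3
x=6: ŷ = 0.6 + 3.4·6 = 21; r = 27 − 21 = 6
x=7: ŷ = 0.6 + 3.4·7 = 24.4; r = 25.4 − 24.4 = 1
x=8: ŷ = 0.6 + 3.4·8 = 27.8; r = 22.8 − 27.8 = -5
x=9: ŷ = 0.6 + 3.4·9 = 31.2; r = 29.2 − 31.2 = -2
x=10: ŷ = 0.6 + 3.4·10 = 34.6; r = 38.6 − 34.6 = 4
Largest |r| is 6 at x = 6, residual 6.

x = 6, r = 6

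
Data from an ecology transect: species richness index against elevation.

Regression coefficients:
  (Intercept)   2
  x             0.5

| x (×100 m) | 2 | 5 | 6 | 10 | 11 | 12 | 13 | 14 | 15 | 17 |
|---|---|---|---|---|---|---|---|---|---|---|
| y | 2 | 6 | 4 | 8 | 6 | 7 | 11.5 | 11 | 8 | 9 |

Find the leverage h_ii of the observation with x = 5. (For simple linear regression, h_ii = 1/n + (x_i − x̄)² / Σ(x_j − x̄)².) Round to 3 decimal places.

x̄ = (2 + 5 + 6 + 10 + 11 + 12 + 13 + 14 + 15 + 17)/10 = 10.5
Σ(x − x̄)² = 72.25 + 30.25 + 20.25 + 0.25 + 0.25 + 2.25 + 6.25 + 12.25 + 20.25 + 42.25 = 206.5
h = 1/10 + (-5.5)²/206.5 = 0.1 + 0.146489 = 0.246

h = 0.246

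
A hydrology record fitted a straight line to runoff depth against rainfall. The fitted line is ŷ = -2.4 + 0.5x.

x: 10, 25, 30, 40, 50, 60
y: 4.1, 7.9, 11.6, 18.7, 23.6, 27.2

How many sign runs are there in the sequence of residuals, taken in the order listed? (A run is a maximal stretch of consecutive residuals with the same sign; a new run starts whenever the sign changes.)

x=10: ŷ = -2.4 + 0.5·10 = 2.6; r = 4.1 − 2.6 = 1.5
x=25: ŷ = -2.4 + 0.5·25 = 10.1; r = 7.9 − 10.1 = -2.2
x=30: ŷ = -2.4 + 0.5·30 = 12.6; r = 11.6 − 12.6 = -1
x=40: ŷ = -2.4 + 0.5·40 = 17.6; r = 18.7 − 17.6 = 1.1
x=50: ŷ = -2.4 + 0.5·50 = 22.6; r = 23.6 − 22.6 = 1
x=60: ŷ = -2.4 + 0.5·60 = 27.6; r = 27.2 − 27.6 = -0.4
Signs: + − − + + −
Runs: +×1, −×2, +×2, −×1 → 4

4 runs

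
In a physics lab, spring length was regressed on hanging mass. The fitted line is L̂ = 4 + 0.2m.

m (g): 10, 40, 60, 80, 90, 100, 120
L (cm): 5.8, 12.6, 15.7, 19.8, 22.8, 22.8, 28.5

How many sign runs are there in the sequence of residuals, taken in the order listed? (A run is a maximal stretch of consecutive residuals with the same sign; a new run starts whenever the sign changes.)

6 runs

m=10: L̂ = 4 + 0.2·10 = 6; r = 5.8 − 6 = -0.2
m=40: L̂ = 4 + 0.2·40 = 12; r = 12.6 − 12 = 0.6
m=60: L̂ = 4 + 0.2·60 = 16; r = 15.7 − 16 = -0.3
m=80: L̂ = 4 + 0.2·80 = 20; r = 19.8 − 20 = -0.2
m=90: L̂ = 4 + 0.2·90 = 22; r = 22.8 − 22 = 0.8
m=100: L̂ = 4 + 0.2·100 = 24; r = 22.8 − 24 = -1.2
m=120: L̂ = 4 + 0.2·120 = 28; r = 28.5 − 28 = 0.5
Signs: − + − − + − +
Runs: −×1, +×1, −×2, +×1, −×1, +×1 → 6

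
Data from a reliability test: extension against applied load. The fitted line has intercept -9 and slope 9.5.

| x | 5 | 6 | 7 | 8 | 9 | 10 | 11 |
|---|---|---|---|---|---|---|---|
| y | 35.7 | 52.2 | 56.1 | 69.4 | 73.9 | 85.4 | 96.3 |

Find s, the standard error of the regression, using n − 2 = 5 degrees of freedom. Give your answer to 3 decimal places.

s = 2.862

x=5: ŷ = -9 + 9.5·5 = 38.5; r = 35.7 − 38.5 = -2.8
x=6: ŷ = -9 + 9.5·6 = 48; r = 52.2 − 48 = 4.2
x=7: ŷ = -9 + 9.5·7 = 57.5; r = 56.1 − 57.5 = -1.4
x=8: ŷ = -9 + 9.5·8 = 67; r = 69.4 − 67 = 2.4
x=9: ŷ = -9 + 9.5·9 = 76.5; r = 73.9 − 76.5 = -2.6
x=10: ŷ = -9 + 9.5·10 = 86; r = 85.4 − 86 = -0.6
x=11: ŷ = -9 + 9.5·11 = 95.5; r = 96.3 − 95.5 = 0.8
SSE = 7.84 + 17.64 + 1.96 + 5.76 + 6.76 + 0.36 + 0.64 = 40.96
s = √(40.96/5) = √8.192 ≈ 2.862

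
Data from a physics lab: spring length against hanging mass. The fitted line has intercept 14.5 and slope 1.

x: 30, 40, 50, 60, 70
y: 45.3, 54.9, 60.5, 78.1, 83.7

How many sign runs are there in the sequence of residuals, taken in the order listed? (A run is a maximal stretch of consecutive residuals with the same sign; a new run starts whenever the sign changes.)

4 runs

x=30: ŷ = 14.5 + 30 = 44.5; r = 45.3 − 44.5 = 0.8
x=40: ŷ = 14.5 + 40 = 54.5; r = 54.9 − 54.5 = 0.4
x=50: ŷ = 14.5 + 50 = 64.5; r = 60.5 − 64.5 = -4
x=60: ŷ = 14.5 + 60 = 74.5; r = 78.1 − 74.5 = 3.6
x=70: ŷ = 14.5 + 70 = 84.5; r = 83.7 − 84.5 = -0.8
Signs: + + − + −
Runs: +×2, −×1, +×1, −×1 → 4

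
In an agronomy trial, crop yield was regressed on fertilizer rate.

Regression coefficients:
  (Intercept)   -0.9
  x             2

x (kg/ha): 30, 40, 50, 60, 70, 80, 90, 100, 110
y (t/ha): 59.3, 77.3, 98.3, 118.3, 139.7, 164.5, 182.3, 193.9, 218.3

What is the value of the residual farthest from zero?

x=30: ŷ = -0.9 + 2·30 = 59.1; r = 59.3 − 59.1 = 0.2
x=40: ŷ = -0.9 + 2·40 = 79.1; r = 77.3 − 79.1 = -1.8
x=50: ŷ = -0.9 + 2·50 = 99.1; r = 98.3 − 99.1 = -0.8
x=60: ŷ = -0.9 + 2·60 = 119.1; r = 118.3 − 119.1 = -0.8
x=70: ŷ = -0.9 + 2·70 = 139.1; r = 139.7 − 139.1 = 0.6
x=80: ŷ = -0.9 + 2·80 = 159.1; r = 164.5 − 159.1 = 5.4
x=90: ŷ = -0.9 + 2·90 = 179.1; r = 182.3 − 179.1 = 3.2
x=100: ŷ = -0.9 + 2·100 = 199.1; r = 193.9 − 199.1 = -5.2
x=110: ŷ = -0.9 + 2·110 = 219.1; r = 218.3 − 219.1 = -0.8
Largest |r| is 5.4 at x = 80, residual 5.4.

r = 5.4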